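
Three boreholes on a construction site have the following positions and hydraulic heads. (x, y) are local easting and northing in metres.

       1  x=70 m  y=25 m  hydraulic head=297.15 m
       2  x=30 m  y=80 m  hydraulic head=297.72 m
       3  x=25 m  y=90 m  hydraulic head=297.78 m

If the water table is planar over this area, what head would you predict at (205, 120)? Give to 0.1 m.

Differences from 1: to 2 (Δx, Δy, Δh) = (-40, 55, +0.57); to 3 = (-45, 65, +0.63).
Solve a·Δx + b·Δy = Δh: det = (-40)·65 − (-45)·55 = -125.
∂h/∂x = [(+0.57)·65 − (+0.63)·55] / -125 = -0.01920
∂h/∂y = [(-40)·(+0.63) − (-45)·(+0.57)] / -125 = -0.003600
h(205, 120) = 297.15 + (-0.01920)·(135) + (-0.003600)·(95) = 297.15 -2.592 -0.342 = 294.216 m.

294.2 m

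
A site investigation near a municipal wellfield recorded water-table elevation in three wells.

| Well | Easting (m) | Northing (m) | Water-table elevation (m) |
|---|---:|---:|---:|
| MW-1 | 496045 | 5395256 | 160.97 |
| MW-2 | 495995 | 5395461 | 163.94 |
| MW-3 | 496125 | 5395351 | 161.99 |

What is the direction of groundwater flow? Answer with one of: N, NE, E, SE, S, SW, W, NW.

With h = a·x + b·y + c and MW-1 as origin, the differences give:
  (-50)·a + 205·b = +2.97
  80·a + 95·b = +1.02
Eliminate b (×95 and ×205, subtract): -21150·a = 73.050 → a = ∂h/∂x = -0.003454
Back-substitute: b = ∂h/∂y = +0.01365.
Flow = −∇h = (+0.003454 east, -0.01365 north), which points south.

S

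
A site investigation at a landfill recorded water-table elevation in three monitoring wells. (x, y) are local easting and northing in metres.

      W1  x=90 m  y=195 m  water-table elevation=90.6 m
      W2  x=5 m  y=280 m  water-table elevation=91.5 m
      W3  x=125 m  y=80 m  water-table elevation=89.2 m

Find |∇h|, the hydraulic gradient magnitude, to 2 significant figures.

Differences from W1: to W2 (Δx, Δy, Δh) = (-85, 85, +0.9); to W3 = (35, -115, -1.4).
Solve a·Δx + b·Δy = Δh: det = (-85)·(-115) − 35·85 = 6800.
∂h/∂x = [(+0.9)·(-115) − (-1.4)·85] / 6800 = +0.002279
∂h/∂y = [(-85)·(-1.4) − 35·(+0.9)] / 6800 = +0.01287
|∇h| = √(0.002279² + 0.01287²) = 0.01307

0.013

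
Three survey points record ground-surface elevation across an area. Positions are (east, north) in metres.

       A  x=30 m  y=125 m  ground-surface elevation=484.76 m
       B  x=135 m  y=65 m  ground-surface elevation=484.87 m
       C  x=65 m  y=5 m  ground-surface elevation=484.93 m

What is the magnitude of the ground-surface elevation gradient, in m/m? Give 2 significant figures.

With z = a·x + b·y + c and A as origin, the differences give:
  105·a + (-60)·b = +0.11
  35·a + (-120)·b = +0.17
Eliminate b (×(-120) and ×(-60), subtract): -10500·a = -3.000 → a = ∂z/∂x = +0.0002857
Back-substitute: b = ∂z/∂y = -0.001333.
|∇f| = √(0.0002857² + -0.001333²) = 0.001363 m/m

0.0014 m/m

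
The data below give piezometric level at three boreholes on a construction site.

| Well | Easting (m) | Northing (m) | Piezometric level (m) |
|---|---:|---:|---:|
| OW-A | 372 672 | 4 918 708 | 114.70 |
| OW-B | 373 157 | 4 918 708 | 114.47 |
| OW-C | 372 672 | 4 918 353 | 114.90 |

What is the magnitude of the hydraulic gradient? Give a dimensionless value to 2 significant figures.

0.00074

∂h/∂x = (114.47 − 114.70) / (373157 − 372672) = -0.0004742
∂h/∂y = (114.90 − 114.70) / (4918353 − 4918708) = -0.0005634
|∇h| = √(-0.0004742² + -0.0005634²) = 0.0007364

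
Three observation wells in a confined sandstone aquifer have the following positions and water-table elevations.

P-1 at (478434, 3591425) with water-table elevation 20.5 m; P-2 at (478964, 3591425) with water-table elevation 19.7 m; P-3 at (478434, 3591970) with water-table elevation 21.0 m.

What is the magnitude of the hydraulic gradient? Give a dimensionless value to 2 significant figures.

0.0018

∂h/∂x = (19.7 − 20.5) / (478964 − 478434) = -0.001509
∂h/∂y = (21.0 − 20.5) / (3591970 − 3591425) = +0.0009174
|∇h| = √(-0.001509² + 0.0009174²) = 0.001766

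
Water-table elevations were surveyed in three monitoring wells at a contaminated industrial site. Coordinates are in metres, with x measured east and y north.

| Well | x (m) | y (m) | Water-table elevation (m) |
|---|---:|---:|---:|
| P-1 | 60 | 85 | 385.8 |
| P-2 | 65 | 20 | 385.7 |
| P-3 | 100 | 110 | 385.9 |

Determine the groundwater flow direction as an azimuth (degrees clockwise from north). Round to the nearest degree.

Differences from P-1: to P-2 (Δx, Δy, Δh) = (5, -65, -0.1); to P-3 = (40, 25, +0.1).
Determinant of the coordinate differences = 5·25 − 40·(-65) = 2725.
∂h/∂x = [(-0.1)·25 − (+0.1)·(-65)] / 2725 = +0.001468
∂h/∂y = [5·(+0.1) − 40·(-0.1)] / 2725 = +0.001651
Flow direction (−∇h) has components (-0.001468 E, -0.001651 N).
Azimuth = atan2(E, N) = atan2(-0.001468, -0.001651) = 221.6° ≈ 222°.

222°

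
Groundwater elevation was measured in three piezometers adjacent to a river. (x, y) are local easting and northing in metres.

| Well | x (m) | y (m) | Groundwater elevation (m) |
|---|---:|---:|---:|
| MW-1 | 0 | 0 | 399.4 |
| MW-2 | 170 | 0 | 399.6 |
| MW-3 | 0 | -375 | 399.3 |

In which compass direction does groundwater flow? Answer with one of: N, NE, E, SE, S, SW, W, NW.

W

∂h/∂x = (399.6 − 399.4) / (170 − 0) = +0.001176
∂h/∂y = (399.3 − 399.4) / (-375 − 0) = +0.0002667
Flow = −∇h = (-0.001176 east, -0.0002667 north), which points west.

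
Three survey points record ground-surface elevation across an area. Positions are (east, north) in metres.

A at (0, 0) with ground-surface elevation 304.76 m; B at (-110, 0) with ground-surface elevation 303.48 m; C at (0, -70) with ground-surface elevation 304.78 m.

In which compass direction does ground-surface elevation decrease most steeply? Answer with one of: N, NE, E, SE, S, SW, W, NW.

∂z/∂x = (303.48 − 304.76) / (-110 − 0) = +0.01164
∂z/∂y = (304.78 − 304.76) / (-70 − 0) = -0.0002857
Steepest decrease is along −∇f = (-0.01164 E, +0.0002857 N) → west.

W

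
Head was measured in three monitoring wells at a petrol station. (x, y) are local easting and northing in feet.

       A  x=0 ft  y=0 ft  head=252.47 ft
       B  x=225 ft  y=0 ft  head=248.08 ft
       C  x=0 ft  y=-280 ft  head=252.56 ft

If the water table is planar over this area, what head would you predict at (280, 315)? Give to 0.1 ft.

246.9 ft

∂h/∂x = (248.08 − 252.47) / (225 − 0) = -0.01951
∂h/∂y = (252.56 − 252.47) / (-280 − 0) = -0.0003214
h(280, 315) = 252.47 + (-0.01951)·(280) + (-0.0003214)·(315) = 252.47 -5.463 -0.101 = 246.906 ft.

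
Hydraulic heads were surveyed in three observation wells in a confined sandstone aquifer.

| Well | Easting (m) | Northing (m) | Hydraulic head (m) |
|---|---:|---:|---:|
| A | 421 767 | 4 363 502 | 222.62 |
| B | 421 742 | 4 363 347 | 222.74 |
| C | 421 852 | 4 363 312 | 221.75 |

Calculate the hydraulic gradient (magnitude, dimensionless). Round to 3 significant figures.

0.00882

Differences from A: to B (Δx, Δy, Δh) = (-25, -155, +0.12); to C = (85, -190, -0.87).
Determinant of the coordinate differences = (-25)·(-190) − 85·(-155) = 17925.
∂h/∂x = [(+0.12)·(-190) − (-0.87)·(-155)] / 17925 = -0.008795
∂h/∂y = [(-25)·(-0.87) − 85·(+0.12)] / 17925 = +0.0006444
|∇h| = √(-0.008795² + 0.0006444²) = 0.008819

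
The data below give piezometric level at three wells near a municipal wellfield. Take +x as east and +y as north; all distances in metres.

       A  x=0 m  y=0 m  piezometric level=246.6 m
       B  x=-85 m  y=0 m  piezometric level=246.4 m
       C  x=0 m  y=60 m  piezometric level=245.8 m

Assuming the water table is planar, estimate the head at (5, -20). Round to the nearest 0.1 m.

∂h/∂x = (246.4 − 246.6) / (-85 − 0) = +0.002353
∂h/∂y = (245.8 − 246.6) / (60 − 0) = -0.01333
h(5, -20) = 246.6 + (+0.002353)·(5) + (-0.01333)·(-20) = 246.6 +0.012 +0.267 = 246.878 m.

246.9 m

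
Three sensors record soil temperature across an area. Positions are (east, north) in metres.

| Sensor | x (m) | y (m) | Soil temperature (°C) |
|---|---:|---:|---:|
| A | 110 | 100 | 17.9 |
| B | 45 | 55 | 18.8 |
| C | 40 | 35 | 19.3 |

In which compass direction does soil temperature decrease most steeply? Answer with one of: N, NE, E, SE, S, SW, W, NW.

Differences from A: to B (Δx, Δy, Δh) = (-65, -45, +0.9); to C = (-70, -65, +1.4).
Determinant of the coordinate differences = (-65)·(-65) − (-70)·(-45) = 1075.
∂T/∂x = [(+0.9)·(-65) − (+1.4)·(-45)] / 1075 = +0.004186
∂T/∂y = [(-65)·(+1.4) − (-70)·(+0.9)] / 1075 = -0.02605
Steepest decrease is along −∇f = (-0.004186 E, +0.02605 N) → north.

N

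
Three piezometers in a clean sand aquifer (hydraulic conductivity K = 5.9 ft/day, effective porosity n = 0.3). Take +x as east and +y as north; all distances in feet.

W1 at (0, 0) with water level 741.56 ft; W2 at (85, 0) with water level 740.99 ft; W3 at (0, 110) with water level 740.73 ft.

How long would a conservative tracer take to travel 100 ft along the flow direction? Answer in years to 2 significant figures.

∂h/∂x = (740.99 − 741.56) / (85 − 0) = -0.006706
∂h/∂y = (740.73 − 741.56) / (110 − 0) = -0.007545
|∇h| = √(-0.006706² + -0.007545²) = 0.01009
Seepage velocity v = K·i/n = 5.9 × 0.01009 / 0.3 = 0.1984 ft/day.
t = 100 / 0.1984 = 504 days = 1.38 years.

1.4 years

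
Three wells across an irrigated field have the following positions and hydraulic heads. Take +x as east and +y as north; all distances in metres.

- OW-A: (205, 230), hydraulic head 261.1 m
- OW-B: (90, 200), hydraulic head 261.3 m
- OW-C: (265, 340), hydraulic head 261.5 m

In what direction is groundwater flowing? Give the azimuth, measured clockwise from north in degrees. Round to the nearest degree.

With h = a·x + b·y + c and OW-A as origin, the differences give:
  (-115)·a + (-30)·b = +0.2
  60·a + 110·b = +0.4
Eliminate b (×110 and ×(-30), subtract): -10850·a = 34.00 → a = ∂h/∂x = -0.003134
Back-substitute: b = ∂h/∂y = +0.005346.
Flow direction (−∇h) has components (+0.003134 E, -0.005346 N).
Azimuth = atan2(E, N) = atan2(+0.003134, -0.005346) = 149.6° ≈ 150°.

150°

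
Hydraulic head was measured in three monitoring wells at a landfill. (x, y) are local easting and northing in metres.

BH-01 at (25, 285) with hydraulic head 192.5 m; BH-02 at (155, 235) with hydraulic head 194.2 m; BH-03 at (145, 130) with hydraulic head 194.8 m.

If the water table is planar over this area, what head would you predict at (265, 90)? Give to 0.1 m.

Taking BH-01 as reference: BH-02−BH-01 = (130, -50, +1.7); BH-03−BH-01 = (120, -155, +2.3).
Solve a·Δx + b·Δy = Δh: det = 130·(-155) − 120·(-50) = -14150.
∂h/∂x = [(+1.7)·(-155) − (+2.3)·(-50)] / -14150 = +0.01049
∂h/∂y = [130·(+2.3) − 120·(+1.7)] / -14150 = -0.006714
h(265, 90) = 192.5 + (+0.01049)·(240) + (-0.006714)·(-195) = 192.5 +2.519 +1.309 = 196.328 m.

196.3 m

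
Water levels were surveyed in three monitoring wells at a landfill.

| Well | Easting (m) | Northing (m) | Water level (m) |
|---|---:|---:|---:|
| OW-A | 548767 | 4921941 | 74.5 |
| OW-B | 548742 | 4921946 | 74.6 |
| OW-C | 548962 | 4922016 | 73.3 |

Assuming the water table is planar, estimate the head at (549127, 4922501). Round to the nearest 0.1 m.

70.7 m

Differences from OW-A: to OW-B (Δx, Δy, Δh) = (-25, 5, +0.1); to OW-C = (195, 75, -1.2).
Determinant of the coordinate differences = (-25)·75 − 195·5 = -2850.
∂h/∂x = [(+0.1)·75 − (-1.2)·5] / -2850 = -0.004737
∂h/∂y = [(-25)·(-1.2) − 195·(+0.1)] / -2850 = -0.003684
h(549127, 4922501) = 74.5 + (-0.004737)·(360) + (-0.003684)·(560) = 74.5 -1.705 -2.063 = 70.732 m.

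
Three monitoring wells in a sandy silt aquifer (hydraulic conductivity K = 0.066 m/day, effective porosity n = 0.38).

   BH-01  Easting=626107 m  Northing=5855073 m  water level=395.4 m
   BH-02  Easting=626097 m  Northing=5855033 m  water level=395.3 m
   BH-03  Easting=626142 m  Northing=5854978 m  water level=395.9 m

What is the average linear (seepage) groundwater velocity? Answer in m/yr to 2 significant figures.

0.80 m/yr

With h = a·x + b·y + c and BH-01 as origin, the differences give:
  (-10)·a + (-40)·b = -0.1
  35·a + (-95)·b = +0.5
Eliminate b (×(-95) and ×(-40), subtract): 2350·a = 29.50 → a = ∂h/∂x = +0.01255
Back-substitute: b = ∂h/∂y = -0.0006383.
|∇h| = √(0.01255² + -0.0006383²) = 0.01257
Seepage velocity v = K·i/n = 0.066 × 0.01257 / 0.38 = 0.002183 m/day = 0.7973 m/yr.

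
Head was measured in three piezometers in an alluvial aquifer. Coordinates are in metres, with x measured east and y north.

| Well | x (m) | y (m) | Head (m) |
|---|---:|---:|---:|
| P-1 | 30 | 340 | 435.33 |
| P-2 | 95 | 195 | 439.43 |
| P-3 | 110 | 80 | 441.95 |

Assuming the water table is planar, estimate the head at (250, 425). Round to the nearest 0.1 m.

438.1 m

Taking P-1 as reference: P-2−P-1 = (65, -145, +4.10); P-3−P-1 = (80, -260, +6.62).
Determinant of the coordinate differences = 65·(-260) − 80·(-145) = -5300.
∂h/∂x = [(+4.10)·(-260) − (+6.62)·(-145)] / -5300 = +0.02002
∂h/∂y = [65·(+6.62) − 80·(+4.10)] / -5300 = -0.01930
h(250, 425) = 435.33 + (+0.02002)·(220) + (-0.01930)·(85) = 435.33 +4.404 -1.641 = 438.093 m.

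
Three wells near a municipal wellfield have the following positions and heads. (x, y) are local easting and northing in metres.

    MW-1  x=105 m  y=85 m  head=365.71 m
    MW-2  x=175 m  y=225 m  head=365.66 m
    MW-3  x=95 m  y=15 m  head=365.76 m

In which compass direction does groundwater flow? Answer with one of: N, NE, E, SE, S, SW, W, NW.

NW

Taking MW-1 as reference: MW-2−MW-1 = (70, 140, -0.05); MW-3−MW-1 = (-10, -70, +0.05).
Solve a·Δx + b·Δy = Δh: det = 70·(-70) − (-10)·140 = -3500.
∂h/∂x = [(-0.05)·(-70) − (+0.05)·140] / -3500 = +0.001000
∂h/∂y = [70·(+0.05) − (-10)·(-0.05)] / -3500 = -0.0008571
Flow = −∇h = (-0.001000 east, +0.0008571 north), which points northwest.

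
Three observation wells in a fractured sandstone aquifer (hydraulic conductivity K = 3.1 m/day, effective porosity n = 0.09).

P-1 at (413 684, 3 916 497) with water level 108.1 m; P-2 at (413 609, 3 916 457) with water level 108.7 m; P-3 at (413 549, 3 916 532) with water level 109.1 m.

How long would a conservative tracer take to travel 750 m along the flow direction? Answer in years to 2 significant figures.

7.8 years

With h = a·x + b·y + c and P-1 as origin, the differences give:
  (-75)·a + (-40)·b = +0.6
  (-135)·a + 35·b = +1.0
Eliminate b (×35 and ×(-40), subtract): -8025·a = 61.00 → a = ∂h/∂x = -0.007601
Back-substitute: b = ∂h/∂y = -0.0007477.
|∇h| = √(-0.007601² + -0.0007477²) = 0.007638
Seepage velocity v = K·i/n = 3.1 × 0.007638 / 0.09 = 0.2631 m/day.
t = 750 / 0.2631 = 2851 days = 7.81 years.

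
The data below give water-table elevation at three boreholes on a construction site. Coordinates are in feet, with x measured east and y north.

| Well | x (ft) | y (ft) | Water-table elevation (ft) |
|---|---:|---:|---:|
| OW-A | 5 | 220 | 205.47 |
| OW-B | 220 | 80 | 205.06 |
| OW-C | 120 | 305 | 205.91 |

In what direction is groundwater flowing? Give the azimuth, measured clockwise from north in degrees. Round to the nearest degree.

191°

Differences from OW-A: to OW-B (Δx, Δy, Δh) = (215, -140, -0.41); to OW-C = (115, 85, +0.44).
Determinant of the coordinate differences = 215·85 − 115·(-140) = 34375.
∂h/∂x = [(-0.41)·85 − (+0.44)·(-140)] / 34375 = +0.0007782
∂h/∂y = [215·(+0.44) − 115·(-0.41)] / 34375 = +0.004124
Flow direction (−∇h) has components (-0.0007782 E, -0.004124 N).
Azimuth = atan2(E, N) = atan2(-0.0007782, -0.004124) = 190.7° ≈ 191°.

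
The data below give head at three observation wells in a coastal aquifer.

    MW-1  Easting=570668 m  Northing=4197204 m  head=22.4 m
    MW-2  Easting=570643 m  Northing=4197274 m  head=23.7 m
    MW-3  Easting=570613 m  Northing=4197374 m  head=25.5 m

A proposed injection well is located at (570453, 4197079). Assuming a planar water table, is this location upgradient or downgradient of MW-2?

Differences from MW-1: to MW-2 (Δx, Δy, Δh) = (-25, 70, +1.3); to MW-3 = (-55, 170, +3.1).
Determinant of the coordinate differences = (-25)·170 − (-55)·70 = -400.
∂h/∂x = [(+1.3)·170 − (+3.1)·70] / -400 = -0.01000
∂h/∂y = [(-25)·(+3.1) − (-55)·(+1.3)] / -400 = +0.01500
Head at (570453, 4197079) = 22.4 + (-0.01000)·(-215) + (+0.01500)·(-125) = 22.68 m.
That is lower than the 23.7 m at MW-2, so the point is downgradient.

downgradient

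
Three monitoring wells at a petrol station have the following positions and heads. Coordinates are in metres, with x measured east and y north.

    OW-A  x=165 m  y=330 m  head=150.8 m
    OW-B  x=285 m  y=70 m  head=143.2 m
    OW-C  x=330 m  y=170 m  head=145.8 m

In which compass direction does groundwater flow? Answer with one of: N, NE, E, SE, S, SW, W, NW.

S

Three-point gradient (reference OW-A): Δ to OW-B = (120, -260, -7.6), Δ to OW-C = (165, -160, -5.0).
∂h/∂x = -0.003544, ∂h/∂y = +0.02759 (det = 23700).
Flow = −∇h = (+0.003544 east, -0.02759 north), which points south.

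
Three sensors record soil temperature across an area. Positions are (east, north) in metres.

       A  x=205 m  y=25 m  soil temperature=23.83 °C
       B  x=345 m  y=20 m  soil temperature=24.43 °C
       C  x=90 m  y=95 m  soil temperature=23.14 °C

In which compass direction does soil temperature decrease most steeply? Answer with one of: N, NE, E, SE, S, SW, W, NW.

Taking A as reference: B−A = (140, -5, +0.60); C−A = (-115, 70, -0.69).
Determinant of the coordinate differences = 140·70 − (-115)·(-5) = 9225.
∂T/∂x = [(+0.60)·70 − (-0.69)·(-5)] / 9225 = +0.004179
∂T/∂y = [140·(-0.69) − (-115)·(+0.60)] / 9225 = -0.002992
Steepest decrease is along −∇f = (-0.004179 E, +0.002992 N) → northwest.

NW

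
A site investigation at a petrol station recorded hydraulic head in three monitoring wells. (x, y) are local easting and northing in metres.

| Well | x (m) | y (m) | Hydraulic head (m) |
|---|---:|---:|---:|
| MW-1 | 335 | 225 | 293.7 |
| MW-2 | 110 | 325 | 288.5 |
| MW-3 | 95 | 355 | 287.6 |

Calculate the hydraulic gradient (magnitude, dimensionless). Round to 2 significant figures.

Taking MW-1 as reference: MW-2−MW-1 = (-225, 100, -5.2); MW-3−MW-1 = (-240, 130, -6.1).
Determinant of the coordinate differences = (-225)·130 − (-240)·100 = -5250.
∂h/∂x = [(-5.2)·130 − (-6.1)·100] / -5250 = +0.01257
∂h/∂y = [(-225)·(-6.1) − (-240)·(-5.2)] / -5250 = -0.02371
|∇h| = √(0.01257² + -0.02371²) = 0.02684

0.027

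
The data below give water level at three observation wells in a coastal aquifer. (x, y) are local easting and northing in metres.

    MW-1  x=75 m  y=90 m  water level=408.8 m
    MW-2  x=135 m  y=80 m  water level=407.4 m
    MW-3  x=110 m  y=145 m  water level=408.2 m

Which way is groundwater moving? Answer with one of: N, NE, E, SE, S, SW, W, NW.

E

With h = a·x + b·y + c and MW-1 as origin, the differences give:
  60·a + (-10)·b = -1.4
  35·a + 55·b = -0.6
Eliminate b (×55 and ×(-10), subtract): 3650·a = -83.00 → a = ∂h/∂x = -0.02274
Back-substitute: b = ∂h/∂y = +0.003562.
Flow = −∇h = (+0.02274 east, -0.003562 north), which points east.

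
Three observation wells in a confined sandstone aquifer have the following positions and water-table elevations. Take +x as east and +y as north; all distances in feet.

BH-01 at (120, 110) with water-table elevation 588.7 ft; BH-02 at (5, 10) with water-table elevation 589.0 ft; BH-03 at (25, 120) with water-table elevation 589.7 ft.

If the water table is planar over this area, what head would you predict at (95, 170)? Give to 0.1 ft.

Taking BH-01 as reference: BH-02−BH-01 = (-115, -100, +0.3); BH-03−BH-01 = (-95, 10, +1.0).
Solve a·Δx + b·Δy = Δh: det = (-115)·10 − (-95)·(-100) = -10650.
∂h/∂x = [(+0.3)·10 − (+1.0)·(-100)] / -10650 = -0.009671
∂h/∂y = [(-115)·(+1.0) − (-95)·(+0.3)] / -10650 = +0.008122
h(95, 170) = 588.7 + (-0.009671)·(-25) + (+0.008122)·(60) = 588.7 +0.242 +0.487 = 589.429 ft.

589.4 ft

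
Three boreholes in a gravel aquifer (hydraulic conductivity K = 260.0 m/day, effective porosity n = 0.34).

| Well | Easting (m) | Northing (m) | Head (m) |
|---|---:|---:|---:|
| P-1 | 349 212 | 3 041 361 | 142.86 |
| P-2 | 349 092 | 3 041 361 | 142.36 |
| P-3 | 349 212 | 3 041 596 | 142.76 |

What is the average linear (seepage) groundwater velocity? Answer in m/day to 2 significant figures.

∂h/∂x = (142.36 − 142.86) / (349092 − 349212) = +0.004167
∂h/∂y = (142.76 − 142.86) / (3041596 − 3041361) = -0.0004255
|∇h| = √(0.004167² + -0.0004255²) = 0.004189
Seepage velocity v = K·i/n = 260.0 × 0.004189 / 0.34 = 3.203 m/day.

3.2 m/day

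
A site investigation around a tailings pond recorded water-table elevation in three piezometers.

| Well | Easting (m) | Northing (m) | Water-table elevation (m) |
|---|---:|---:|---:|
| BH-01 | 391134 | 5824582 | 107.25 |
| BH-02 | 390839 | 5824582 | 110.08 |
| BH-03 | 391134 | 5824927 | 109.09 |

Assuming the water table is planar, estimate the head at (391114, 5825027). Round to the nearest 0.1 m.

∂h/∂x = (110.08 − 107.25) / (390839 − 391134) = -0.009593
∂h/∂y = (109.09 − 107.25) / (5824927 − 5824582) = +0.005333
h(391114, 5825027) = 107.25 + (-0.009593)·(-20) + (+0.005333)·(445) = 107.25 +0.192 +2.373 = 109.815 m.

109.8 m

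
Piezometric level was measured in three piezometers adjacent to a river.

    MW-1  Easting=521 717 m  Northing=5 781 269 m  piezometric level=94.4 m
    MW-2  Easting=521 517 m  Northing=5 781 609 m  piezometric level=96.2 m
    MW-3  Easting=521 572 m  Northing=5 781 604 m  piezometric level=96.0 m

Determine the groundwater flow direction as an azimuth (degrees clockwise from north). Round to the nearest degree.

135°

Differences from MW-1: to MW-2 (Δx, Δy, Δh) = (-200, 340, +1.8); to MW-3 = (-145, 335, +1.6).
Solve a·Δx + b·Δy = Δh: det = (-200)·335 − (-145)·340 = -17700.
∂h/∂x = [(+1.8)·335 − (+1.6)·340] / -17700 = -0.003333
∂h/∂y = [(-200)·(+1.6) − (-145)·(+1.8)] / -17700 = +0.003333
Flow direction (−∇h) has components (+0.003333 E, -0.003333 N).
Azimuth = atan2(E, N) = atan2(+0.003333, -0.003333) = 135.0° ≈ 135°.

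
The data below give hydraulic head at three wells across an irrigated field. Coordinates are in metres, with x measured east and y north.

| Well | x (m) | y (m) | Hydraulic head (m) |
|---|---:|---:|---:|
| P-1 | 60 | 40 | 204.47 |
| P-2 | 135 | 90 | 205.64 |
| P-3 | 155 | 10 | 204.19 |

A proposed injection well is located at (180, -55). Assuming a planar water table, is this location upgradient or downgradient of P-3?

downgradient

With h = a·x + b·y + c and P-1 as origin, the differences give:
  75·a + 50·b = +1.17
  95·a + (-30)·b = -0.28
Eliminate b (×(-30) and ×50, subtract): -7000·a = -21.100 → a = ∂h/∂x = +0.003014
Back-substitute: b = ∂h/∂y = +0.01888.
Head at (180, -55) = 204.47 + (+0.003014)·(120) + (+0.01888)·(-95) = 203.04 m.
That is lower than the 204.19 m at P-3, so the point is downgradient.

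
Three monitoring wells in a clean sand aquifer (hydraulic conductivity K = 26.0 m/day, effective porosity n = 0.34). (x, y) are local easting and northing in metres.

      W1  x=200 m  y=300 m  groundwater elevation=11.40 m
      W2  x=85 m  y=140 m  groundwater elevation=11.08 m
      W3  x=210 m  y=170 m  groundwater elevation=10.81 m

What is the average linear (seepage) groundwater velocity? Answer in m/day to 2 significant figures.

Taking W1 as reference: W2−W1 = (-115, -160, -0.32); W3−W1 = (10, -130, -0.59).
Determinant of the coordinate differences = (-115)·(-130) − 10·(-160) = 16550.
∂h/∂x = [(-0.32)·(-130) − (-0.59)·(-160)] / 16550 = -0.003190
∂h/∂y = [(-115)·(-0.59) − 10·(-0.32)] / 16550 = +0.004293
|∇h| = √(-0.003190² + 0.004293²) = 0.005348
Seepage velocity v = K·i/n = 26.0 × 0.005348 / 0.34 = 0.409 m/day.

0.41 m/day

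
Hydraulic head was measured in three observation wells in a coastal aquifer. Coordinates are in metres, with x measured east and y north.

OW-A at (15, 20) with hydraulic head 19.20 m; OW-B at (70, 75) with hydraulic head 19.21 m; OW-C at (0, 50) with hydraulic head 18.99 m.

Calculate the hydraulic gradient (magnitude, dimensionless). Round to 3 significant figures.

0.00664

Taking OW-A as reference: OW-B−OW-A = (55, 55, +0.01); OW-C−OW-A = (-15, 30, -0.21).
Solve a·Δx + b·Δy = Δh: det = 55·30 − (-15)·55 = 2475.
∂h/∂x = [(+0.01)·30 − (-0.21)·55] / 2475 = +0.004788
∂h/∂y = [55·(-0.21) − (-15)·(+0.01)] / 2475 = -0.004606
|∇h| = √(0.004788² + -0.004606²) = 0.006644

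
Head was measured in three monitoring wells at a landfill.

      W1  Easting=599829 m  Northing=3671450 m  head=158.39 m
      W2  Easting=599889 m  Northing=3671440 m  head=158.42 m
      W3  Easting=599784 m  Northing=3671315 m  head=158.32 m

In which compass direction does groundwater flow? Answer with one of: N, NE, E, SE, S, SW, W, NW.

SW

Three-point gradient (reference W1): Δ to W2 = (60, -10, +0.03), Δ to W3 = (-45, -135, -0.07).
∂h/∂x = +0.0005556, ∂h/∂y = +0.0003333 (det = -8550).
Flow = −∇h = (-0.0005556 east, -0.0003333 north), which points southwest.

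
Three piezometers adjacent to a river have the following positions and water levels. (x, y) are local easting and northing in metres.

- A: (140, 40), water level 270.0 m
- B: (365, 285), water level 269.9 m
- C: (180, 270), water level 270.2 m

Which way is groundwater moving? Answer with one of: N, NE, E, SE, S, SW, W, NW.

Taking A as reference: B−A = (225, 245, -0.1); C−A = (40, 230, +0.2).
Determinant of the coordinate differences = 225·230 − 40·245 = 41950.
∂h/∂x = [(-0.1)·230 − (+0.2)·245] / 41950 = -0.001716
∂h/∂y = [225·(+0.2) − 40·(-0.1)] / 41950 = +0.001168
Flow = −∇h = (+0.001716 east, -0.001168 north), which points southeast.

SE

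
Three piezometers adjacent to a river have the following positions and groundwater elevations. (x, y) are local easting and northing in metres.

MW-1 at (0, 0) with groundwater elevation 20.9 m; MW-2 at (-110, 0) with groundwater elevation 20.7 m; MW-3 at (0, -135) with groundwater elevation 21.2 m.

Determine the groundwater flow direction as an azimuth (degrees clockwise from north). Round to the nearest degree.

321°

∂h/∂x = (20.7 − 20.9) / (-110 − 0) = +0.001818
∂h/∂y = (21.2 − 20.9) / (-135 − 0) = -0.002222
Flow direction (−∇h) has components (-0.001818 E, +0.002222 N).
Azimuth = atan2(E, N) = atan2(-0.001818, +0.002222) = 320.7° ≈ 321°.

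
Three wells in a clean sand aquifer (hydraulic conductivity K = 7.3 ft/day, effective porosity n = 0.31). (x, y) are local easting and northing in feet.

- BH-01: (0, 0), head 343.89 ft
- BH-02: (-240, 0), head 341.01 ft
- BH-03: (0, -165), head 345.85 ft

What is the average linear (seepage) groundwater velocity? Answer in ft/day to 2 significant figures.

0.40 ft/day

∂h/∂x = (341.01 − 343.89) / (-240 − 0) = +0.01200
∂h/∂y = (345.85 − 343.89) / (-165 − 0) = -0.01188
|∇h| = √(0.01200² + -0.01188²) = 0.01689
Seepage velocity v = K·i/n = 7.3 × 0.01689 / 0.31 = 0.3977 ft/day.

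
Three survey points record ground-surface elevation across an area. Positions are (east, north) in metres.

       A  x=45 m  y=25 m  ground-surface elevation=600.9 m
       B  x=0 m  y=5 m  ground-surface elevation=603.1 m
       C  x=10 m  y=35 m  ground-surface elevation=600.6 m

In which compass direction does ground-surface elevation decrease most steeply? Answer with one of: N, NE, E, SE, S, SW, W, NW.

N

Taking A as reference: B−A = (-45, -20, +2.2); C−A = (-35, 10, -0.3).
Determinant of the coordinate differences = (-45)·10 − (-35)·(-20) = -1150.
∂z/∂x = [(+2.2)·10 − (-0.3)·(-20)] / -1150 = -0.01391
∂z/∂y = [(-45)·(-0.3) − (-35)·(+2.2)] / -1150 = -0.07870
Steepest decrease is along −∇f = (+0.01391 E, +0.07870 N) → north.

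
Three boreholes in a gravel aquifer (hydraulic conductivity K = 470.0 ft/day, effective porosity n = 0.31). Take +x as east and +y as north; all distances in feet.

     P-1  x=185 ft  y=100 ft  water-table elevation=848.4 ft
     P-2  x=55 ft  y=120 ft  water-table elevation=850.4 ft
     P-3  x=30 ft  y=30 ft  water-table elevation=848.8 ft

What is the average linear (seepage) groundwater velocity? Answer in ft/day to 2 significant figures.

Taking P-1 as reference: P-2−P-1 = (-130, 20, +2.0); P-3−P-1 = (-155, -70, +0.4).
Solve a·Δx + b·Δy = Δh: det = (-130)·(-70) − (-155)·20 = 12200.
∂h/∂x = [(+2.0)·(-70) − (+0.4)·20] / 12200 = -0.01213
∂h/∂y = [(-130)·(+0.4) − (-155)·(+2.0)] / 12200 = +0.02115
|∇h| = √(-0.01213² + 0.02115²) = 0.02438
Seepage velocity v = K·i/n = 470.0 × 0.02438 / 0.31 = 36.96 ft/day.

37 ft/day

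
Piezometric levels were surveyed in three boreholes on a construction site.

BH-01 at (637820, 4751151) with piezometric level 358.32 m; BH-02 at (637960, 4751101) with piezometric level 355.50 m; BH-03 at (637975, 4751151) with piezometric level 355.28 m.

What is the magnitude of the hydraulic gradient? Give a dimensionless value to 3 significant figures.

Differences from BH-01: to BH-02 (Δx, Δy, Δh) = (140, -50, -2.82); to BH-03 = (155, 0, -3.04).
Determinant of the coordinate differences = 140·0 − 155·(-50) = 7750.
∂h/∂x = [(-2.82)·0 − (-3.04)·(-50)] / 7750 = -0.01961
∂h/∂y = [140·(-3.04) − 155·(-2.82)] / 7750 = +0.001484
|∇h| = √(-0.01961² + 0.001484²) = 0.01967

0.0197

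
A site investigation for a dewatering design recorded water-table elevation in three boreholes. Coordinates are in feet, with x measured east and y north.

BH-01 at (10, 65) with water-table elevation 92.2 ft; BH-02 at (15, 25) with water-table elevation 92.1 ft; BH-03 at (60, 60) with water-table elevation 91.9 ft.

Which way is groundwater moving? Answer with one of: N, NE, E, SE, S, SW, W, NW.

E

Differences from BH-01: to BH-02 (Δx, Δy, Δh) = (5, -40, -0.1); to BH-03 = (50, -5, -0.3).
Solve a·Δx + b·Δy = Δh: det = 5·(-5) − 50·(-40) = 1975.
∂h/∂x = [(-0.1)·(-5) − (-0.3)·(-40)] / 1975 = -0.005823
∂h/∂y = [5·(-0.3) − 50·(-0.1)] / 1975 = +0.001772
Flow = −∇h = (+0.005823 east, -0.001772 north), which points east.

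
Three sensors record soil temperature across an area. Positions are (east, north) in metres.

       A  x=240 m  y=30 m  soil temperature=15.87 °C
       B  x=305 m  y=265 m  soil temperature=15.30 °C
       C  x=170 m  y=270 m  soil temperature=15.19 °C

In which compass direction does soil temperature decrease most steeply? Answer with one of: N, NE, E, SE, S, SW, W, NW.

With T = a·x + b·y + c and A as origin, the differences give:
  65·a + 235·b = -0.57
  (-70)·a + 240·b = -0.68
Eliminate b (×240 and ×235, subtract): 32050·a = 23.000 → a = ∂T/∂x = +0.0007176
Back-substitute: b = ∂T/∂y = -0.002624.
Steepest decrease is along −∇f = (-0.0007176 E, +0.002624 N) → north.

N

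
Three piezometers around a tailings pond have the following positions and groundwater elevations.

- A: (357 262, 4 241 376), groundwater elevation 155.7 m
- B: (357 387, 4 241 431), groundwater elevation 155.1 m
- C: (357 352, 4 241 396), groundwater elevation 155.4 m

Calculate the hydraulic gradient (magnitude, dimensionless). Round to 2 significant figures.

Differences from A: to B (Δx, Δy, Δh) = (125, 55, -0.6); to C = (90, 20, -0.3).
Solve a·Δx + b·Δy = Δh: det = 125·20 − 90·55 = -2450.
∂h/∂x = [(-0.6)·20 − (-0.3)·55] / -2450 = -0.001837
∂h/∂y = [125·(-0.3) − 90·(-0.6)] / -2450 = -0.006735
|∇h| = √(-0.001837² + -0.006735²) = 0.006981

0.0070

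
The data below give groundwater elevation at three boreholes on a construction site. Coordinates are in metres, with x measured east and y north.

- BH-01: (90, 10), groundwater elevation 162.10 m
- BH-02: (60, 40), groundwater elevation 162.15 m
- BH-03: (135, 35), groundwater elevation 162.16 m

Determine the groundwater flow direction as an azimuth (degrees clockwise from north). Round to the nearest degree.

188°

Three-point gradient (reference BH-01): Δ to BH-02 = (-30, 30, +0.05), Δ to BH-03 = (45, 25, +0.06).
∂h/∂x = +0.0002619, ∂h/∂y = +0.001929 (det = -2100).
Flow direction (−∇h) has components (-0.0002619 E, -0.001929 N).
Azimuth = atan2(E, N) = atan2(-0.0002619, -0.001929) = 187.7° ≈ 188°.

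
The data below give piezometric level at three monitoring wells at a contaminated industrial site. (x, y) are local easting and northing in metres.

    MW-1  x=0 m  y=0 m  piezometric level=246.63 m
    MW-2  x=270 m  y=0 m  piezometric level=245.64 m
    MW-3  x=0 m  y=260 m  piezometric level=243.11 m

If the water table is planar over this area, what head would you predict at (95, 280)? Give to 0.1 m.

∂h/∂x = (245.64 − 246.63) / (270 − 0) = -0.003667
∂h/∂y = (243.11 − 246.63) / (260 − 0) = -0.01354
h(95, 280) = 246.63 + (-0.003667)·(95) + (-0.01354)·(280) = 246.63 -0.348 -3.791 = 242.491 m.

242.5 m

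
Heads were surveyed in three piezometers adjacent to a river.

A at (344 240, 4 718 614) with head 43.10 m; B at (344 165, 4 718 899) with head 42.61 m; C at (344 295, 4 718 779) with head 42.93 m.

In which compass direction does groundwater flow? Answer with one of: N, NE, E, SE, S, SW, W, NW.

Differences from A: to B (Δx, Δy, Δh) = (-75, 285, -0.49); to C = (55, 165, -0.17).
Determinant of the coordinate differences = (-75)·165 − 55·285 = -28050.
∂h/∂x = [(-0.49)·165 − (-0.17)·285] / -28050 = +0.001155
∂h/∂y = [(-75)·(-0.17) − 55·(-0.49)] / -28050 = -0.001415
Flow = −∇h = (-0.001155 east, +0.001415 north), which points northwest.

NW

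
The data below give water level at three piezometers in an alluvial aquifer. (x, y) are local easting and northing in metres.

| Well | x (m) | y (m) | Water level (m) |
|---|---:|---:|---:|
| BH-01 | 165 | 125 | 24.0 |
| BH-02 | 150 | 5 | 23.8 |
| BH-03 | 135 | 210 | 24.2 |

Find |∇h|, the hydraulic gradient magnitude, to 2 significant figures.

0.0023

Three-point gradient (reference BH-01): Δ to BH-02 = (-15, -120, -0.2), Δ to BH-03 = (-30, 85, +0.2).
∂h/∂x = -0.001436, ∂h/∂y = +0.001846 (det = -4875).
|∇h| = √(-0.001436² + 0.001846²) = 0.002339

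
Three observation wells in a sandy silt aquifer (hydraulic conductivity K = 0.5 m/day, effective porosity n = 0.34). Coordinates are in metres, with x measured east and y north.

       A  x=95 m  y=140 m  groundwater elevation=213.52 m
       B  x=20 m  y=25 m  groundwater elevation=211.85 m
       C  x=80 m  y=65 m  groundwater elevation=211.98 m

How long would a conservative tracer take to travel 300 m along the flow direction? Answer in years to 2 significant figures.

21 years

Taking A as reference: B−A = (-75, -115, -1.67); C−A = (-15, -75, -1.54).
Determinant of the coordinate differences = (-75)·(-75) − (-15)·(-115) = 3900.
∂h/∂x = [(-1.67)·(-75) − (-1.54)·(-115)] / 3900 = -0.01329
∂h/∂y = [(-75)·(-1.54) − (-15)·(-1.67)] / 3900 = +0.02319
|∇h| = √(-0.01329² + 0.02319²) = 0.02673
Seepage velocity v = K·i/n = 0.5 × 0.02673 / 0.34 = 0.03931 m/day.
t = 300 / 0.03931 = 7632 days = 20.9 years.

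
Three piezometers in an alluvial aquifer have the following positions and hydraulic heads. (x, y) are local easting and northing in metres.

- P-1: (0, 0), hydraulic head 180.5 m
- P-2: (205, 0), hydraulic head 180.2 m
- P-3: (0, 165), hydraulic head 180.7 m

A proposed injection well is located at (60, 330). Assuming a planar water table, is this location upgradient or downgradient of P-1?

∂h/∂x = (180.2 − 180.5) / (205 − 0) = -0.001463
∂h/∂y = (180.7 − 180.5) / (165 − 0) = +0.001212
Head at (60, 330) = 180.5 + (-0.001463)·(60) + (+0.001212)·(330) = 180.81 m.
That is higher than the 180.5 m at P-1, so the point is upgradient.

upgradient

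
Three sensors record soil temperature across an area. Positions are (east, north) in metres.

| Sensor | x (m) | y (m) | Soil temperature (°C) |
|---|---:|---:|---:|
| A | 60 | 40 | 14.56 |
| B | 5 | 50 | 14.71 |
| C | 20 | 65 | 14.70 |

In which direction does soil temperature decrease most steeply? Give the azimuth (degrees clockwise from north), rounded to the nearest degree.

With T = a·x + b·y + c and A as origin, the differences give:
  (-55)·a + 10·b = +0.15
  (-40)·a + 25·b = +0.14
Eliminate b (×25 and ×10, subtract): -975·a = 2.350 → a = ∂T/∂x = -0.002410
Back-substitute: b = ∂T/∂y = +0.001744.
Steepest decrease is along −∇f: components (+0.002410 E, -0.001744 N).
Azimuth = atan2(+0.002410, -0.001744) = 125.9° ≈ 126°.

126°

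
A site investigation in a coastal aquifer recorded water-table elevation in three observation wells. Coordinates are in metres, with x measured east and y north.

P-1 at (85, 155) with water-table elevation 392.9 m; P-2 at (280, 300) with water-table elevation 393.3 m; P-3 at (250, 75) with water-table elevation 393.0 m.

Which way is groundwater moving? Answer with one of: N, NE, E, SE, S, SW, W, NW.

SW

Differences from P-1: to P-2 (Δx, Δy, Δh) = (195, 145, +0.4); to P-3 = (165, -80, +0.1).
Solve a·Δx + b·Δy = Δh: det = 195·(-80) − 165·145 = -39525.
∂h/∂x = [(+0.4)·(-80) − (+0.1)·145] / -39525 = +0.001176
∂h/∂y = [195·(+0.1) − 165·(+0.4)] / -39525 = +0.001176
Flow = −∇h = (-0.001176 east, -0.001176 north), which points southwest.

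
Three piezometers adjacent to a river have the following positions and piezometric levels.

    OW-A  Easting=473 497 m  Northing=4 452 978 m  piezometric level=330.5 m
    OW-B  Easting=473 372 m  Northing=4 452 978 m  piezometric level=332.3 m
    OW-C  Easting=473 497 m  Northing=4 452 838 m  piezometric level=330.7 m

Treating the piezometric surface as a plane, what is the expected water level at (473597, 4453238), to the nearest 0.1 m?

∂h/∂x = (332.3 − 330.5) / (473372 − 473497) = -0.01440
∂h/∂y = (330.7 − 330.5) / (4452838 − 4452978) = -0.001429
h(473597, 4453238) = 330.5 + (-0.01440)·(100) + (-0.001429)·(260) = 330.5 -1.440 -0.371 = 328.689 m.

328.7 m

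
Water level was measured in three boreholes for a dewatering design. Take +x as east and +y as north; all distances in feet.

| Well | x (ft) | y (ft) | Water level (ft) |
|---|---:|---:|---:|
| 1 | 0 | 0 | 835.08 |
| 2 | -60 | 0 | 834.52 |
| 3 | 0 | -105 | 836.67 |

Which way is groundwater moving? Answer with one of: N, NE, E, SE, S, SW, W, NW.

∂h/∂x = (834.52 − 835.08) / (-60 − 0) = +0.009333
∂h/∂y = (836.67 − 835.08) / (-105 − 0) = -0.01514
Flow = −∇h = (-0.009333 east, +0.01514 north), which points northwest.

NW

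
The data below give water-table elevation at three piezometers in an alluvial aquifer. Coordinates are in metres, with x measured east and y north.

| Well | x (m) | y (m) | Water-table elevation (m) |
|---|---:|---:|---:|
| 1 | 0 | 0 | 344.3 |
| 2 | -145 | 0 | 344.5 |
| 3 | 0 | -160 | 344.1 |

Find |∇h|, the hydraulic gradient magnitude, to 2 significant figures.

∂h/∂x = (344.5 − 344.3) / (-145 − 0) = -0.001379
∂h/∂y = (344.1 − 344.3) / (-160 − 0) = +0.001250
|∇h| = √(-0.001379² + 0.001250²) = 0.001861

0.0019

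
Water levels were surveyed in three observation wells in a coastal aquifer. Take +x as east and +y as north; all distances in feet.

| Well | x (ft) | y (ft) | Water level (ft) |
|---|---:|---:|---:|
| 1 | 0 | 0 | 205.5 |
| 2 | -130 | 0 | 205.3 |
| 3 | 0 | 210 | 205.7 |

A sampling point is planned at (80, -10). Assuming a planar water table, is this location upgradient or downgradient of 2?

upgradient

∂h/∂x = (205.3 − 205.5) / (-130 − 0) = +0.001538
∂h/∂y = (205.7 − 205.5) / (210 − 0) = +0.0009524
Head at (80, -10) = 205.5 + (+0.001538)·(80) + (+0.0009524)·(-10) = 205.61 ft.
That is higher than the 205.3 ft at 2, so the point is upgradient.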